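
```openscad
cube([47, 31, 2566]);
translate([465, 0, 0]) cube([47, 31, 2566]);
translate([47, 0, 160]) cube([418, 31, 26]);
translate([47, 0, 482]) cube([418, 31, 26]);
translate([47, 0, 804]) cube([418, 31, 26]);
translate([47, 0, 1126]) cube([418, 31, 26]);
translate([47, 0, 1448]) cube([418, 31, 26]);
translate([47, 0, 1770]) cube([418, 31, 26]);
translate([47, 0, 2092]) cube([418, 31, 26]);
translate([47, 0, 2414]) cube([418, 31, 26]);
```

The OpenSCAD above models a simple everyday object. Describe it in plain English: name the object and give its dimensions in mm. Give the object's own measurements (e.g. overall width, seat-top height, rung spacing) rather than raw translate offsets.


A straight ladder. Two 47×31 mm vertical rails, 2566 mm tall, stand 512 mm apart (outside-to-outside) with their front faces coplanar on the −y side. 8 rungs, each 31 mm deep and 26 mm tall, span between the inner faces of the rails, front faces flush with the rails. The lowest rung's underside is at z = 160 mm and rungs are spaced 322 mm apart (underside to underside).


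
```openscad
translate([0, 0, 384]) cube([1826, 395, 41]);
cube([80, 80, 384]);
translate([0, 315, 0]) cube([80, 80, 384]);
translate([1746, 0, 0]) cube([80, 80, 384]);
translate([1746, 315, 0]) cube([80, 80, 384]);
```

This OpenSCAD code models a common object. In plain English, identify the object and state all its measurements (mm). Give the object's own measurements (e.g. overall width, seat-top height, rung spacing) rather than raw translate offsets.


A bench: a 1826×395 mm seat slab, 41 mm thick, top at z = 425 mm, on four 80×80 mm square legs flush with the seat corners and standing on z = 0.


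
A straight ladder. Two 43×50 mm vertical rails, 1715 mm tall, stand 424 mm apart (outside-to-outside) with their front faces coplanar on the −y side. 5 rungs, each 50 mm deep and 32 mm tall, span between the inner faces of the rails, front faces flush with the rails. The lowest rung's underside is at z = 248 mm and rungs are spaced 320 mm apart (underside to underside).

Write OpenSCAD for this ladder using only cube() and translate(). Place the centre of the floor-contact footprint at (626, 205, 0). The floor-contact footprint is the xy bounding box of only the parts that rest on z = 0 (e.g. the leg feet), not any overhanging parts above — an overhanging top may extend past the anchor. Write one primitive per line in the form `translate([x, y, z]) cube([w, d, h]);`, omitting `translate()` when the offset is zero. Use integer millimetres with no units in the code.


// rung span = 424 - 2*43 = 338
// rung[k] z = 248 + k*320
translate([414, 180, 0]) cube([43, 50, 1715]);
translate([795, 180, 0]) cube([43, 50, 1715]);
translate([457, 180, 248]) cube([338, 50, 32]);
translate([457, 180, 568]) cube([338, 50, 32]);
translate([457, 180, 888]) cube([338, 50, 32]);
translate([457, 180, 1208]) cube([338, 50, 32]);
translate([457, 180, 1528]) cube([338, 50, 32]);


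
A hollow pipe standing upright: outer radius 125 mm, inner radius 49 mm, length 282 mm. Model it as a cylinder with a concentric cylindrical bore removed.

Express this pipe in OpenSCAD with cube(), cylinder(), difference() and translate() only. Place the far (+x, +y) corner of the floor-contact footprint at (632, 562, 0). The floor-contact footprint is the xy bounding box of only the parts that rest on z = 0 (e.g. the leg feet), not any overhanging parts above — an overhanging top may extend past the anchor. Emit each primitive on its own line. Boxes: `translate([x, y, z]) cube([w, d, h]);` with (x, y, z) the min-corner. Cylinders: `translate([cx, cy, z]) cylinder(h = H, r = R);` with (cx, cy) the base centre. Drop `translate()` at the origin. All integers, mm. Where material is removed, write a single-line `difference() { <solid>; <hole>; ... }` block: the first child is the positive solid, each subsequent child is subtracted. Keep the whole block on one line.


difference() { translate([507, 437, 0]) cylinder(h = 282, r = 125); translate([507, 437, 0]) cylinder(h = 282, r = 49); }


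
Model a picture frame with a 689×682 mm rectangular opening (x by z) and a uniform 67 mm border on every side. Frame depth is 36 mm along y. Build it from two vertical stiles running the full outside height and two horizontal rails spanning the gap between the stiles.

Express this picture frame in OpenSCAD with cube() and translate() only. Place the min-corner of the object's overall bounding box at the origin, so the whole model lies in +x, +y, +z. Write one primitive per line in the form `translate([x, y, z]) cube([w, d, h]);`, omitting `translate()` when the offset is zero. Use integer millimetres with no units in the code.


cube([67, 36, 816]);
translate([756, 0, 0]) cube([67, 36, 816]);
translate([67, 0, 0]) cube([689, 36, 67]);
translate([67, 0, 749]) cube([689, 36, 67]);


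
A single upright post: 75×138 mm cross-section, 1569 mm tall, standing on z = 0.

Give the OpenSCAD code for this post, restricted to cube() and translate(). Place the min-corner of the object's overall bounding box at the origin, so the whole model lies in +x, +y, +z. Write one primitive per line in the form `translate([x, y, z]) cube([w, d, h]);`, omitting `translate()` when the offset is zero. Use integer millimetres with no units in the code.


cube([75, 138, 1569]);


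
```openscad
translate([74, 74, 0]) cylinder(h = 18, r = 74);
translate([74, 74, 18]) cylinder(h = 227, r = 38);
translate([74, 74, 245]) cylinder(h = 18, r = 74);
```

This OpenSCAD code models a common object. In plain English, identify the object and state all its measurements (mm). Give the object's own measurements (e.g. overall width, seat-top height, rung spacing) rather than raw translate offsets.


A spool: two coaxial disc flanges of radius 74 mm and thickness 18 mm, joined by a core cylinder of radius 38 mm and height 227 mm. The lower flange rests on z = 0 and the three cylinders share a vertical axis.


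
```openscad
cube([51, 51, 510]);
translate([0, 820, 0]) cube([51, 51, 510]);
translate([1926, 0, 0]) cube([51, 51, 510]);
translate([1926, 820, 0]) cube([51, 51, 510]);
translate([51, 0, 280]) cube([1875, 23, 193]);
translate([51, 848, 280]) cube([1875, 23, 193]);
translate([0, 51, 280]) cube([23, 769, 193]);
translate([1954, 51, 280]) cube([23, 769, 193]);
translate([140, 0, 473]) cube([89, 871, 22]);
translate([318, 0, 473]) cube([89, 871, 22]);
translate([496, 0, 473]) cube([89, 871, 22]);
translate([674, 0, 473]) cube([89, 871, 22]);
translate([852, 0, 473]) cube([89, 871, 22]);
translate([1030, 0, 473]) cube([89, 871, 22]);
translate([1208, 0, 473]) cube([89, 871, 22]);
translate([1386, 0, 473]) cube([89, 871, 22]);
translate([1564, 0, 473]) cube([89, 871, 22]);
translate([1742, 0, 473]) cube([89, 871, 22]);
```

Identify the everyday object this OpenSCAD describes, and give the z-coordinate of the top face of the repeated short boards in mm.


A bed frame. The slat-top height is 495 mm.

Four posts, four rails, and a row of slats — a bed frame. Slats sit on the rails at z = 280 + 193 = 473; with slat thickness 22, the top is 495 mm.


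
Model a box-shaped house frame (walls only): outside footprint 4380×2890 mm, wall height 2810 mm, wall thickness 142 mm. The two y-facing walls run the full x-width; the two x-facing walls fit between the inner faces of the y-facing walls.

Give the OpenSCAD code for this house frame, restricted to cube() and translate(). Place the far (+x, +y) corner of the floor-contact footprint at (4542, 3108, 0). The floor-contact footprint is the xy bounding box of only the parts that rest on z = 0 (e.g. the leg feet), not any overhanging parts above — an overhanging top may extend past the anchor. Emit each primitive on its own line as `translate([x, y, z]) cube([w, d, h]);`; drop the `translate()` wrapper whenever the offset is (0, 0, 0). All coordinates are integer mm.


translate([162, 218, 0]) cube([4380, 142, 2810]);
translate([162, 2966, 0]) cube([4380, 142, 2810]);
translate([162, 360, 0]) cube([142, 2606, 2810]);
translate([4400, 360, 0]) cube([142, 2606, 2810]);


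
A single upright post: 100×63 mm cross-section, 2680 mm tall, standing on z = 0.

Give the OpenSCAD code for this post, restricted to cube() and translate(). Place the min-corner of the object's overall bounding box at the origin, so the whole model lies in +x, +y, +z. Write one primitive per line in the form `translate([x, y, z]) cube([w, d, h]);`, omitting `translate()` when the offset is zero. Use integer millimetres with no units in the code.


cube([100, 63, 2680]);


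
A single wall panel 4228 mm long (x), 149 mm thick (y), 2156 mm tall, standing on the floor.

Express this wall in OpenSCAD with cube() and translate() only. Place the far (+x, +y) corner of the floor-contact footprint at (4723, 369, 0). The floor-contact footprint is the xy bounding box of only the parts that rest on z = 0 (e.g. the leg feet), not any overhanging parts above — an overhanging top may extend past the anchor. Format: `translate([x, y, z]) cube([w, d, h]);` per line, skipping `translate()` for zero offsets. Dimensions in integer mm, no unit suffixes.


translate([495, 220, 0]) cube([4228, 149, 2156]);


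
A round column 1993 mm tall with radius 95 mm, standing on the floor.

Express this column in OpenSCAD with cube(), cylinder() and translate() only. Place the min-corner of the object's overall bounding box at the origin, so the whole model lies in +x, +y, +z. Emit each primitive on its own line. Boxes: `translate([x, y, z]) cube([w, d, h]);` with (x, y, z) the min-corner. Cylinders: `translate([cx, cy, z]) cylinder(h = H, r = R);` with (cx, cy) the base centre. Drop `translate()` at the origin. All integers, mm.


translate([95, 95, 0]) cylinder(h = 1993, r = 95);


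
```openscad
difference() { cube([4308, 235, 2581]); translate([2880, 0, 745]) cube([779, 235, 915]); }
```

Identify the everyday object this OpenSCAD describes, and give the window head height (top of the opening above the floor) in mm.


A wall with a window opening. The window head height is 1660 mm.

A wall with a rectangular opening subtracted — a window. Sill at z = 745, opening 915 mm tall, so the head is at 745 + 915 = 1660 mm.


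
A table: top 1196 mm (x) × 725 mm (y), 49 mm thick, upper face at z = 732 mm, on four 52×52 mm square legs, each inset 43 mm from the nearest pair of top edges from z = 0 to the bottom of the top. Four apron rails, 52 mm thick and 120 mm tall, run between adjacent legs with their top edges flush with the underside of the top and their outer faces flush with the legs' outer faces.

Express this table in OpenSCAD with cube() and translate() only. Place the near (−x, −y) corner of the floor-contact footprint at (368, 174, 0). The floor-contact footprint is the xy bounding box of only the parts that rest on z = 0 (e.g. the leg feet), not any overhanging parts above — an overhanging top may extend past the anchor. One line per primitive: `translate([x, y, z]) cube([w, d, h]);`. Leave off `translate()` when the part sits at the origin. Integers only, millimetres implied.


translate([325, 131, 683]) cube([1196, 725, 49]);
translate([368, 174, 0]) cube([52, 52, 683]);
translate([1426, 174, 0]) cube([52, 52, 683]);
translate([368, 761, 0]) cube([52, 52, 683]);
translate([1426, 761, 0]) cube([52, 52, 683]);
translate([420, 174, 563]) cube([1006, 52, 120]);
translate([420, 761, 563]) cube([1006, 52, 120]);
translate([368, 226, 563]) cube([52, 535, 120]);
translate([1426, 226, 563]) cube([52, 535, 120]);


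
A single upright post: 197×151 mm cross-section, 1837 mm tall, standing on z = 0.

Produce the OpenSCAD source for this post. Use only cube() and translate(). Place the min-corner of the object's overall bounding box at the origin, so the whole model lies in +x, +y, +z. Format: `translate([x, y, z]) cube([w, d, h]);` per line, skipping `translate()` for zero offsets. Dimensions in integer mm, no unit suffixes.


cube([197, 151, 1837]);


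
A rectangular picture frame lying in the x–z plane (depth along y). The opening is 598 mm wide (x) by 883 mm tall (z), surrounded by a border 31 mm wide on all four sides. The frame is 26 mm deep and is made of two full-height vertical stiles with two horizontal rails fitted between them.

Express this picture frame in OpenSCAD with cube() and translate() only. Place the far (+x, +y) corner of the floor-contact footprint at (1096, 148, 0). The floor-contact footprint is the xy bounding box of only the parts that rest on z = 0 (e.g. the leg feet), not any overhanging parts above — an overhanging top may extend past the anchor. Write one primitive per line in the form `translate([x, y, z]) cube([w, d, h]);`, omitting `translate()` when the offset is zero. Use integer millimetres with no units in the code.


translate([436, 122, 0]) cube([31, 26, 945]);
translate([1065, 122, 0]) cube([31, 26, 945]);
translate([467, 122, 0]) cube([598, 26, 31]);
translate([467, 122, 914]) cube([598, 26, 31]);


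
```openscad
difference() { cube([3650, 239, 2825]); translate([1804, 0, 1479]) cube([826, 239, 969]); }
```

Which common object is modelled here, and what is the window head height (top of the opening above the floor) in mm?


A wall with a window opening. The window head height is 2448 mm.

A wall with a rectangular opening subtracted — a window. Sill at z = 1479, opening 969 mm tall, so the head is at 1479 + 969 = 2448 mm.


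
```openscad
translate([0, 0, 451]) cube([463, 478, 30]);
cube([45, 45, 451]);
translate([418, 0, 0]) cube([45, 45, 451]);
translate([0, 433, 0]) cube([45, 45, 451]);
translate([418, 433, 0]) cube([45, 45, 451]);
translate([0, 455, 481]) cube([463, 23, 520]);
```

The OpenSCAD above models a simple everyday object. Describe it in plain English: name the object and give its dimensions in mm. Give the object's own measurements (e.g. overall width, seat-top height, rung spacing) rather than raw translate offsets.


A chair. The seat is a 463×478×30 mm slab with its top at z = 481 mm, on four 45×45 mm corner legs (flush with the seat edges, standing on z = 0). A flat backrest 23 mm thick, 520 mm tall, spans the full seat width and rises from the seat top along its +y edge, rear face flush with the rear of the seat.


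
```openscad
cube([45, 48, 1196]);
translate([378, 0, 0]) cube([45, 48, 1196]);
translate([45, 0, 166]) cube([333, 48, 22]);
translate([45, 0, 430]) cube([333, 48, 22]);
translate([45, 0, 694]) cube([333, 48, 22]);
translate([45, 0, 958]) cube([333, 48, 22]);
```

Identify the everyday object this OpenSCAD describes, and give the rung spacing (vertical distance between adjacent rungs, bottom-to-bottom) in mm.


A ladder. The rung spacing is 264 mm.

Two tall 45×48 posts with 4 short bars between them — a ladder. Adjacent rungs sit at z = 166 and z = 430, so the spacing is 430 − 166 = 264 mm.


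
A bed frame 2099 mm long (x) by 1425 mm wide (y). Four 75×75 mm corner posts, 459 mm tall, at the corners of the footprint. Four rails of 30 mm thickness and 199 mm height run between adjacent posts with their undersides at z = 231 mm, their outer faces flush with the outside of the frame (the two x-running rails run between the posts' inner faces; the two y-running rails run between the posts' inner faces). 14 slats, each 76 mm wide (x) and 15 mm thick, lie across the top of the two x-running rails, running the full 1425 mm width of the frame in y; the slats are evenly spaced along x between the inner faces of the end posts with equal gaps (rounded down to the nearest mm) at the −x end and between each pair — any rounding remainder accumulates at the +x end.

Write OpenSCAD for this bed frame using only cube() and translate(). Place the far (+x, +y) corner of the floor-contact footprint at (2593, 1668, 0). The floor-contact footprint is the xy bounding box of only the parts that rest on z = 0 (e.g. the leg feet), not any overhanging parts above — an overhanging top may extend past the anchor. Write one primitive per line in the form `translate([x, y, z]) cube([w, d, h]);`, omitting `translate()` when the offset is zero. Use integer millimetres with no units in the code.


translate([494, 243, 0]) cube([75, 75, 459]);
translate([494, 1593, 0]) cube([75, 75, 459]);
translate([2518, 243, 0]) cube([75, 75, 459]);
translate([2518, 1593, 0]) cube([75, 75, 459]);
translate([569, 243, 231]) cube([1949, 30, 199]);
translate([569, 1638, 231]) cube([1949, 30, 199]);
translate([494, 318, 231]) cube([30, 1275, 199]);
translate([2563, 318, 231]) cube([30, 1275, 199]);
translate([628, 243, 430]) cube([76, 1425, 15]);
translate([763, 243, 430]) cube([76, 1425, 15]);
translate([898, 243, 430]) cube([76, 1425, 15]);
translate([1033, 243, 430]) cube([76, 1425, 15]);
translate([1168, 243, 430]) cube([76, 1425, 15]);
translate([1303, 243, 430]) cube([76, 1425, 15]);
translate([1438, 243, 430]) cube([76, 1425, 15]);
translate([1573, 243, 430]) cube([76, 1425, 15]);
translate([1708, 243, 430]) cube([76, 1425, 15]);
translate([1843, 243, 430]) cube([76, 1425, 15]);
translate([1978, 243, 430]) cube([76, 1425, 15]);
translate([2113, 243, 430]) cube([76, 1425, 15]);
translate([2248, 243, 430]) cube([76, 1425, 15]);
translate([2383, 243, 430]) cube([76, 1425, 15]);


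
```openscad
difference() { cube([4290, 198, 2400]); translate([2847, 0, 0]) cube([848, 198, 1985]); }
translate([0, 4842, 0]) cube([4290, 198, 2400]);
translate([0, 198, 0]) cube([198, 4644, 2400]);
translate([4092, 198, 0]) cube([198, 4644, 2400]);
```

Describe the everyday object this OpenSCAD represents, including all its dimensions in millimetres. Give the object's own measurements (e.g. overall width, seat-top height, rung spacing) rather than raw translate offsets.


A single room: four walls, each 2400 mm tall and 198 mm thick, enclosing an outside footprint 4290×5040 mm (x × y), no floor or roof. The front and back walls (−y and +y sides) run the full x-width; the side walls fit between their inner faces. A door opening 848 mm wide and 1985 mm tall is cut through the front wall from the floor up, its −x edge 2847 mm from the wall's −x end.


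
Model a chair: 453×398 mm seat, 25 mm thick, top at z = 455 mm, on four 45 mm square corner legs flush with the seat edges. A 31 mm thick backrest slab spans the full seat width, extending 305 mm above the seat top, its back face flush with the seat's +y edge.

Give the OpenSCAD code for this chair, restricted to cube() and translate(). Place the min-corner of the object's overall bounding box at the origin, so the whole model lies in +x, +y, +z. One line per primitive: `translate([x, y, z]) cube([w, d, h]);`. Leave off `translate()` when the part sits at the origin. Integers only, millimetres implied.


translate([0, 0, 430]) cube([453, 398, 25]);
cube([45, 45, 430]);
translate([408, 0, 0]) cube([45, 45, 430]);
translate([0, 353, 0]) cube([45, 45, 430]);
translate([408, 353, 0]) cube([45, 45, 430]);
translate([0, 367, 455]) cube([453, 31, 305]);


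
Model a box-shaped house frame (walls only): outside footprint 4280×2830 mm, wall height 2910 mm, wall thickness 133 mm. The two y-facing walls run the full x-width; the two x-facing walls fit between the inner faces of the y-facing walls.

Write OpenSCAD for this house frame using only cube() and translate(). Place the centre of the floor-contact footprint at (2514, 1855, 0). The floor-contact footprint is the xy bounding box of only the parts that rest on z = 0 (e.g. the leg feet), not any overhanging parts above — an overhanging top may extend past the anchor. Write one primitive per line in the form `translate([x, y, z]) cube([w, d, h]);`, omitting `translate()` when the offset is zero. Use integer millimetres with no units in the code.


translate([374, 440, 0]) cube([4280, 133, 2910]);
translate([374, 3137, 0]) cube([4280, 133, 2910]);
translate([374, 573, 0]) cube([133, 2564, 2910]);
translate([4521, 573, 0]) cube([133, 2564, 2910]);


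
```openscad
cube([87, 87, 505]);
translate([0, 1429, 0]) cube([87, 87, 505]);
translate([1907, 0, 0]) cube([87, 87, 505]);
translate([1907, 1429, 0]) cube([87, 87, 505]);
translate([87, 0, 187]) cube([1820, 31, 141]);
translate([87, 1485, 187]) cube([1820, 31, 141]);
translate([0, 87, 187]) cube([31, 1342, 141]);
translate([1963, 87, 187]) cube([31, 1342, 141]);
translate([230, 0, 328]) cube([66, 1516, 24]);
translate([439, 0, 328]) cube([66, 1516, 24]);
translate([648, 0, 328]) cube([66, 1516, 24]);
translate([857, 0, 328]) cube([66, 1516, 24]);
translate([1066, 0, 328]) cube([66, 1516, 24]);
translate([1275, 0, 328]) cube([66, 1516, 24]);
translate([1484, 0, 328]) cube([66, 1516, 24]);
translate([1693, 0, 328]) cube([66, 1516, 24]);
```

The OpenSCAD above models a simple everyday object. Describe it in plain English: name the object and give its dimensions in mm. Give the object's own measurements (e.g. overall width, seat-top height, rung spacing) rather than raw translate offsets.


A bed frame 1994 mm long (x) by 1516 mm wide (y). Four 87×87 mm corner posts, 505 mm tall, at the corners of the footprint. Four rails of 31 mm thickness and 141 mm height run between adjacent posts with their undersides at z = 187 mm, their outer faces flush with the outside of the frame (the two x-running rails run between the posts' inner faces; the two y-running rails run between the posts' inner faces). 8 slats, each 66 mm wide (x) and 24 mm thick, lie across the top of the two x-running rails, running the full 1516 mm width of the frame in y; along x they sit between the end posts with a 143 mm gap after the −x posts and between neighbouring slats, leaving 148 mm before the +x posts.


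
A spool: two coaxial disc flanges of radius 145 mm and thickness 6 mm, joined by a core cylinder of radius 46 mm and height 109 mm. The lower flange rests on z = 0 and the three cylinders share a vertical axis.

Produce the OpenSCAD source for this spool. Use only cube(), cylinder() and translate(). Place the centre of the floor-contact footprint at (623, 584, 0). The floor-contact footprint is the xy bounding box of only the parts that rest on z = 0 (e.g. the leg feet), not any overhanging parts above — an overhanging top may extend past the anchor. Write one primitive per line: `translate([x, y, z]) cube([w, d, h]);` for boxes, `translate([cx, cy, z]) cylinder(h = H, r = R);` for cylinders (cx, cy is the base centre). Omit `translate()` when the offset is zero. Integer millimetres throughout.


translate([623, 584, 0]) cylinder(h = 6, r = 145);
translate([623, 584, 6]) cylinder(h = 109, r = 46);
translate([623, 584, 115]) cylinder(h = 6, r = 145);


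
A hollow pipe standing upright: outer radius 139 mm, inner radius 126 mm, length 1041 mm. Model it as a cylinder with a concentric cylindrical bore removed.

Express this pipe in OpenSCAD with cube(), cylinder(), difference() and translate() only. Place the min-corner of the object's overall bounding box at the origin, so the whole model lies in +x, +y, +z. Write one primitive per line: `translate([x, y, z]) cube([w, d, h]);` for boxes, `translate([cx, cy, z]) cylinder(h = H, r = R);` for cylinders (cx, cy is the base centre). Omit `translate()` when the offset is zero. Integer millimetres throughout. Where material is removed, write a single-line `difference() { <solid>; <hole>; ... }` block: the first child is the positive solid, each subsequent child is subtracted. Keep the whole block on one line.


difference() { translate([139, 139, 0]) cylinder(h = 1041, r = 139); translate([139, 139, 0]) cylinder(h = 1041, r = 126); }


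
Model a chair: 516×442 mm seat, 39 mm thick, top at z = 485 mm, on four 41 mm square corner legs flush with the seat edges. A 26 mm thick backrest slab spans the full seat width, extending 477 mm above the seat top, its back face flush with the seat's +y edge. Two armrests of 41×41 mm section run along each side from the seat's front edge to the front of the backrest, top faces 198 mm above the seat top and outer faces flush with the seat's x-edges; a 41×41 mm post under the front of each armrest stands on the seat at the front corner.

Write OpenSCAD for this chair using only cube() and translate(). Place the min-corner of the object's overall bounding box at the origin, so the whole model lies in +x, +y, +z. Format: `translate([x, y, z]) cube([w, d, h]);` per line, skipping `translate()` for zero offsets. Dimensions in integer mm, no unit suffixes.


translate([0, 0, 446]) cube([516, 442, 39]);
cube([41, 41, 446]);
translate([475, 0, 0]) cube([41, 41, 446]);
translate([0, 401, 0]) cube([41, 41, 446]);
translate([475, 401, 0]) cube([41, 41, 446]);
translate([0, 416, 485]) cube([516, 26, 477]);
translate([0, 0, 642]) cube([41, 416, 41]);
translate([475, 0, 642]) cube([41, 416, 41]);
translate([0, 0, 485]) cube([41, 41, 157]);
translate([475, 0, 485]) cube([41, 41, 157]);


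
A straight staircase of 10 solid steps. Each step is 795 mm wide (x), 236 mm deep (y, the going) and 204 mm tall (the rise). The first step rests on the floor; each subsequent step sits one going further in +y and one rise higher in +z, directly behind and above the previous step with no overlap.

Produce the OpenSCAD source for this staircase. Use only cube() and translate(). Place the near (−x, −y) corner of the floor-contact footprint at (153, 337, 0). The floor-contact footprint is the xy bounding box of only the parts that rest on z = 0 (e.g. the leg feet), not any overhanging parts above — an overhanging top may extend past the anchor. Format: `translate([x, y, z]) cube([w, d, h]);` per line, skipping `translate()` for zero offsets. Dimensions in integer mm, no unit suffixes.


translate([153, 337, 0]) cube([795, 236, 204]);
translate([153, 573, 204]) cube([795, 236, 204]);
translate([153, 809, 408]) cube([795, 236, 204]);
translate([153, 1045, 612]) cube([795, 236, 204]);
translate([153, 1281, 816]) cube([795, 236, 204]);
translate([153, 1517, 1020]) cube([795, 236, 204]);
translate([153, 1753, 1224]) cube([795, 236, 204]);
translate([153, 1989, 1428]) cube([795, 236, 204]);
translate([153, 2225, 1632]) cube([795, 236, 204]);
translate([153, 2461, 1836]) cube([795, 236, 204]);


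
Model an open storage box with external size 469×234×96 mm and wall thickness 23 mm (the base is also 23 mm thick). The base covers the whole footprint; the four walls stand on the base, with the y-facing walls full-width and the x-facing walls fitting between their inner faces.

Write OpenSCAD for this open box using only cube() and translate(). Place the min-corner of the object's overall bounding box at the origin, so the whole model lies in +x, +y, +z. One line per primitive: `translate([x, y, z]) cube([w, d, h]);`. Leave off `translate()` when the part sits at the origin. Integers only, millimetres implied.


cube([469, 234, 23]);
translate([0, 0, 23]) cube([469, 23, 73]);
translate([0, 211, 23]) cube([469, 23, 73]);
translate([0, 23, 23]) cube([23, 188, 73]);
translate([446, 23, 23]) cube([23, 188, 73]);


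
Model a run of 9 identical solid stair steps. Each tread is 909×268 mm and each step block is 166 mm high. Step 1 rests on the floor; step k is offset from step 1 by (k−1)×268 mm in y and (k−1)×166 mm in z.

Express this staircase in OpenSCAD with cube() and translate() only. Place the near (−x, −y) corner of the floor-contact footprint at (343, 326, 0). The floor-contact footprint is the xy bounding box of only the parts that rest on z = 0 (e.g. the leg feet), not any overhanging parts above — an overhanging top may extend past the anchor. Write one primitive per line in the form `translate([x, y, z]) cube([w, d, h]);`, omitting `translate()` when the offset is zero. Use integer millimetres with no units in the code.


translate([343, 326, 0]) cube([909, 268, 166]);
translate([343, 594, 166]) cube([909, 268, 166]);
translate([343, 862, 332]) cube([909, 268, 166]);
translate([343, 1130, 498]) cube([909, 268, 166]);
translate([343, 1398, 664]) cube([909, 268, 166]);
translate([343, 1666, 830]) cube([909, 268, 166]);
translate([343, 1934, 996]) cube([909, 268, 166]);
translate([343, 2202, 1162]) cube([909, 268, 166]);
translate([343, 2470, 1328]) cube([909, 268, 166]);


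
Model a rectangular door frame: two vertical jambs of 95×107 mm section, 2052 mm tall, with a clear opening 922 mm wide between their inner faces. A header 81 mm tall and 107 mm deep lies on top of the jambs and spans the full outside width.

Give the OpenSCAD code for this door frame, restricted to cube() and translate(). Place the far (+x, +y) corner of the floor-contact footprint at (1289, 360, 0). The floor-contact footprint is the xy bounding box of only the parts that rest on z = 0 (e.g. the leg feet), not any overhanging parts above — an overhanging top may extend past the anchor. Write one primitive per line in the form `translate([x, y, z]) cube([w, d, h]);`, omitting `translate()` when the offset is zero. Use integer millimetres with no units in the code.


translate([177, 253, 0]) cube([95, 107, 2052]);
translate([1194, 253, 0]) cube([95, 107, 2052]);
translate([177, 253, 2052]) cube([1112, 107, 81]);


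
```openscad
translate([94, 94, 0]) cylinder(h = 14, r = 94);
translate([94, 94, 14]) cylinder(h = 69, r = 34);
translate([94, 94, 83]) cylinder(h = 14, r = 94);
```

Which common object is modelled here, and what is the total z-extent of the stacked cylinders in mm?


A spool. The overall height is 97 mm.

Three coaxial cylinders, large–small–large — a spool. Two 14 mm flanges and a 69 mm core give 14 + 69 + 14 = 97 mm.


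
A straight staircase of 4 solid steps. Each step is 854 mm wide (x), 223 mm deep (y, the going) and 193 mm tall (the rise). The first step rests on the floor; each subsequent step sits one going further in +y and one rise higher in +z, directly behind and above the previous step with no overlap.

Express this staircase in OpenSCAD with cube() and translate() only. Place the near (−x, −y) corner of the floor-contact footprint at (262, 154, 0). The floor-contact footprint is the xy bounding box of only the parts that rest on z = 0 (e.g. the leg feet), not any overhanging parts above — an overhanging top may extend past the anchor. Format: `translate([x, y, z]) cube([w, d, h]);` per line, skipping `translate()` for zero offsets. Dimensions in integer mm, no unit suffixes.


translate([262, 154, 0]) cube([854, 223, 193]);
translate([262, 377, 193]) cube([854, 223, 193]);
translate([262, 600, 386]) cube([854, 223, 193]);
translate([262, 823, 579]) cube([854, 223, 193]);


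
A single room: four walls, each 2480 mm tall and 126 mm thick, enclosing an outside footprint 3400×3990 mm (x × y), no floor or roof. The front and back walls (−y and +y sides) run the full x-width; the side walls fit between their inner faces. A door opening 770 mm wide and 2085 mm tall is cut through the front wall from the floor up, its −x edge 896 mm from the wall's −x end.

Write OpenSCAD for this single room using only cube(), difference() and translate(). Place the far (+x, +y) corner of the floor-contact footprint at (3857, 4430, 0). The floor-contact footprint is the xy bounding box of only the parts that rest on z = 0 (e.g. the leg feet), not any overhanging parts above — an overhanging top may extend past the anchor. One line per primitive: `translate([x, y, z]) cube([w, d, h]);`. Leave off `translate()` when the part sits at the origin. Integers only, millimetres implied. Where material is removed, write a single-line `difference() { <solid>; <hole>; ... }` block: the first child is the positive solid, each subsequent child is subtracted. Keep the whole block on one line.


difference() { translate([457, 440, 0]) cube([3400, 126, 2480]); translate([1353, 440, 0]) cube([770, 126, 2085]); }
translate([457, 4304, 0]) cube([3400, 126, 2480]);
translate([457, 566, 0]) cube([126, 3738, 2480]);
translate([3731, 566, 0]) cube([126, 3738, 2480]);


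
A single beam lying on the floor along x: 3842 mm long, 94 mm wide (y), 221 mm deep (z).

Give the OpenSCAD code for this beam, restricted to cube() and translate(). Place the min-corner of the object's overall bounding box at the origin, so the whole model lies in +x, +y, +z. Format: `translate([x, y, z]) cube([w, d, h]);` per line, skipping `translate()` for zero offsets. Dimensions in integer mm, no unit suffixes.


cube([3842, 94, 221]);


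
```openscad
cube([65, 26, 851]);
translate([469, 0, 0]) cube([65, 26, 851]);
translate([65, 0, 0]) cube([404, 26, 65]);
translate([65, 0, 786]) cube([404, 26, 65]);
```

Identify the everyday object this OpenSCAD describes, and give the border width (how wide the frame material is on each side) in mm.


A picture frame. The border width is 65 mm.

Four thin pieces enclosing a rectangular opening — a picture frame. The two full-height stiles are 851 mm tall; the top rail sits at z = 786 and is 65 mm tall, so the border above the opening is 851 − 786 = 65 mm, matching the stile x-width.


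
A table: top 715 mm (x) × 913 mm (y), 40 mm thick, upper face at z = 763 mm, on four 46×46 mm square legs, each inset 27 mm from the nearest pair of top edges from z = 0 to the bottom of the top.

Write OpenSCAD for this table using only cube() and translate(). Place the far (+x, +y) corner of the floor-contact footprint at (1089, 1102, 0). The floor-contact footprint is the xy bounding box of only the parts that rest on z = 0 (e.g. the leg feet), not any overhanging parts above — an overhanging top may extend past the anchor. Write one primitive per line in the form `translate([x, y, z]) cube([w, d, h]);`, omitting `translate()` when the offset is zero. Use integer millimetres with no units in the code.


translate([401, 216, 723]) cube([715, 913, 40]);
translate([428, 243, 0]) cube([46, 46, 723]);
translate([1043, 243, 0]) cube([46, 46, 723]);
translate([428, 1056, 0]) cube([46, 46, 723]);
translate([1043, 1056, 0]) cube([46, 46, 723]);


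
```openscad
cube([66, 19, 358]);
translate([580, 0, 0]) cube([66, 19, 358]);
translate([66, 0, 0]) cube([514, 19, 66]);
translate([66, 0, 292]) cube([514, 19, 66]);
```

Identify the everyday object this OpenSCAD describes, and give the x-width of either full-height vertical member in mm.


A picture frame. The border width is 66 mm.

Four thin pieces enclosing a rectangular opening — a picture frame. The two full-height stiles are 358 mm tall; the top rail sits at z = 292 and is 66 mm tall, so the border above the opening is 358 − 292 = 66 mm, matching the stile x-width.


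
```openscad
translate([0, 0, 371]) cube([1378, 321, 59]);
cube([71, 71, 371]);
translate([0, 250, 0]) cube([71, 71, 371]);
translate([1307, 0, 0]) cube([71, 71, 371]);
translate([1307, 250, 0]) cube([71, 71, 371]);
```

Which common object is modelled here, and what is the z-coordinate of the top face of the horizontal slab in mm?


A bench. The seat-top height is 430 mm.

A long slab on four corner posts — a bench. The slab sits at z = 371 with thickness 59, so the top is 371 + 59 = 430 mm.


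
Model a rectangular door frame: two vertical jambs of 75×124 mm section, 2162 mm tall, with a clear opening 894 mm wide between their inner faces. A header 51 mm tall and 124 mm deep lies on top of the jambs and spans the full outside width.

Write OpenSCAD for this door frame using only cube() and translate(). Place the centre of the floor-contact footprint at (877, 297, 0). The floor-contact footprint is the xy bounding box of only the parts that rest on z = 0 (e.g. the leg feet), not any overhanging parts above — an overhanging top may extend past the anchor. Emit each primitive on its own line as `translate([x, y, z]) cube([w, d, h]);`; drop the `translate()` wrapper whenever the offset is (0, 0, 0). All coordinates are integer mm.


translate([355, 235, 0]) cube([75, 124, 2162]);
translate([1324, 235, 0]) cube([75, 124, 2162]);
translate([355, 235, 2162]) cube([1044, 124, 51]);


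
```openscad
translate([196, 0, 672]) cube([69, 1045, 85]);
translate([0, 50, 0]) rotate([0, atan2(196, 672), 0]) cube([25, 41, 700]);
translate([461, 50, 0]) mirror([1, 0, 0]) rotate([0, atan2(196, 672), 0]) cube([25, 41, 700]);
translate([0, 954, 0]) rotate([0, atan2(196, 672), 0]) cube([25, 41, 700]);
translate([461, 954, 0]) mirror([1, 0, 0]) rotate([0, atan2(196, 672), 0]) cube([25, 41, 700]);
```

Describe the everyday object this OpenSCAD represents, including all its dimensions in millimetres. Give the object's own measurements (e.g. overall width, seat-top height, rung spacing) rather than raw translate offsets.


A sawhorse. A 69×1045×85 mm beam (x, y, z) sits on two A-frame leg pairs. Each pair is two raked legs of 25×41 mm section (41 mm along y) splaying symmetrically in x. Each leg rises 672 mm vertically over 196 mm of horizontal reach and is 700 mm long along its own axis. Every leg's outer bottom edge rests on the floor and its outer top edge meets a bottom edge of the beam — the left legs (tilting toward +x) meet the beam's −x bottom edge, the right legs (their mirror images, tilting toward −x) meet its +x bottom edge — so the leg tops tuck under the beam, the beam's underside is 672 mm above the floor, and the feet are 461 mm apart outside-to-outside with the beam centred between them. The two leg pairs are set in 50 mm from either end of the beam.


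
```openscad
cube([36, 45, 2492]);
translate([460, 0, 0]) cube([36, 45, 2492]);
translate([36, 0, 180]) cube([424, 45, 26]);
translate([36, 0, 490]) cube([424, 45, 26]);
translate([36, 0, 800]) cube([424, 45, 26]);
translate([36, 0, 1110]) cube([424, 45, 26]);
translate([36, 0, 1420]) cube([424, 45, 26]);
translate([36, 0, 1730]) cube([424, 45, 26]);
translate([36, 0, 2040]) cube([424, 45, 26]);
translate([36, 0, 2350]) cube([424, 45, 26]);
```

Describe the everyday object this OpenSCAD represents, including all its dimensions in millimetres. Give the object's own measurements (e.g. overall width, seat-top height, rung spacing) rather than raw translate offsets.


A straight ladder. Two 36×45 mm vertical rails, 2492 mm tall, stand 496 mm apart (outside-to-outside) with their front faces coplanar on the −y side. 8 rungs, each 45 mm deep and 26 mm tall, span between the inner faces of the rails, front faces flush with the rails. The lowest rung's underside is at z = 180 mm and rungs are spaced 310 mm apart (underside to underside).


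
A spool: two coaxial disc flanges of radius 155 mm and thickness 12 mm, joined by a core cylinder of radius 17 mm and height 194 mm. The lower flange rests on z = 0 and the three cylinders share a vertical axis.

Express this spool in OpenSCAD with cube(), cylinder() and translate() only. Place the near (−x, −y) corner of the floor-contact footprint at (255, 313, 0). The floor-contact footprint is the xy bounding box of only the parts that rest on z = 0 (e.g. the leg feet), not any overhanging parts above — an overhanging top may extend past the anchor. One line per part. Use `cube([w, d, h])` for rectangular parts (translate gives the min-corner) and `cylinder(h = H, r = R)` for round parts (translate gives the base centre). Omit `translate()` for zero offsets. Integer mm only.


translate([410, 468, 0]) cylinder(h = 12, r = 155);
translate([410, 468, 12]) cylinder(h = 194, r = 17);
translate([410, 468, 206]) cylinder(h = 12, r = 155);


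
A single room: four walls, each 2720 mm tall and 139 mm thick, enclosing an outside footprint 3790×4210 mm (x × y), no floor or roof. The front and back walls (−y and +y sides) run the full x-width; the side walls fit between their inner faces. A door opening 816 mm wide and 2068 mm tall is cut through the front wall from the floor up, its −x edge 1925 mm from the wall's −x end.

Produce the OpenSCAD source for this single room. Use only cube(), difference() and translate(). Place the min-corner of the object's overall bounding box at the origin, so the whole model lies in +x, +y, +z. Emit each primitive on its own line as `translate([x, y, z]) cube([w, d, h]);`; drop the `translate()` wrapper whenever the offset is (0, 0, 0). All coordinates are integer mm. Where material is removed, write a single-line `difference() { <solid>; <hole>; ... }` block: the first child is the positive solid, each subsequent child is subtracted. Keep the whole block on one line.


difference() { cube([3790, 139, 2720]); translate([1925, 0, 0]) cube([816, 139, 2068]); }
translate([0, 4071, 0]) cube([3790, 139, 2720]);
translate([0, 139, 0]) cube([139, 3932, 2720]);
translate([3651, 139, 0]) cube([139, 3932, 2720]);
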